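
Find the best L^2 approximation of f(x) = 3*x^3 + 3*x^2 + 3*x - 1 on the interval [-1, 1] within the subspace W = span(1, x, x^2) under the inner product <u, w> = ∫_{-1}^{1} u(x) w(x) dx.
g(x) = 3*x^2 + 24*x/5 - 1

The best approximation g ∈ W is the orthogonal projection of f onto W. Writing g = a_0 + a_1 x + a_2 x^2, the coefficients solve the normal equations G · a = b where
  G_{ij} = <φ_i, φ_j> and b_i = <f, φ_i>, with φ_0 = 1, φ_1 = x, φ_2 = x^2.
G =
  [2, 0, 2/3]
  [0, 2/3, 0]
  [2/3, 0, 2/5],
b = (0, 16/5, 8/15).
Solving gives a_0 = -1, a_1 = 24/5, a_2 = 3, so
  g(x) = 3*x^2 + 24*x/5 - 1.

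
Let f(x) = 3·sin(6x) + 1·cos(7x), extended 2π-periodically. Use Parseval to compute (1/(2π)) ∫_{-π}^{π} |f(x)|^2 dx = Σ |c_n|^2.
Σ |c_n|^2 = 5

Expand |f|^2 and use orthogonality of {sin(nx), cos(mx)} on [-π, π]:
  ∫_{-π}^{π} sin(nx)^2 dx = π, ∫ cos(mx)^2 dx = π, and cross terms integrate to 0.
So ∫_{-π}^{π} f(x)^2 dx = 3^2 · π + 1^2 · π = (9 + 1)π.
Divide by 2π: (9 + 1)/2 = 5.
By Parseval, this equals Σ |c_n|^2.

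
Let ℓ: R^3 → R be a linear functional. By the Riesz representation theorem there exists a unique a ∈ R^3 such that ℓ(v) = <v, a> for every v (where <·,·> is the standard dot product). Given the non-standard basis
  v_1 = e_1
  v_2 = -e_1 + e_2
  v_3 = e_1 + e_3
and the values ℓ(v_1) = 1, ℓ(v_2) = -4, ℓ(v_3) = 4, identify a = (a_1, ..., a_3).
a = (1, -3, 3)

Write a = (a_1, ..., a_3) in the standard basis. For each basis vector v_i, ℓ(v_i) = <v_i, a> is a linear equation in the a_j's. Collect the n equations into a matrix system V a = ℓ, where row i of V is v_i (expressed in the standard basis). Since V is invertible (lower-triangular with 1s on the diagonal, up to permutation), solve by back-substitution:
  V =
[[1, 0, 0],
 [-1, 1, 0],
 [1, 0, 1]]
  V a = (1, -4, 4)
Solving gives a = (1, -3, 3).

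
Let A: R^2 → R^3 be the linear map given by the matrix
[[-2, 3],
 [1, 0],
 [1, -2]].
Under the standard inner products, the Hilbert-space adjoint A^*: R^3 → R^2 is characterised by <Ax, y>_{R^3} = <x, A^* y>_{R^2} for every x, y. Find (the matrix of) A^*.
A^* = A^T =
[[-2, 1, 1],
 [3, 0, -2]]

For real matrices with standard dot products, the defining identity <Ax, y> = <x, A^* y> gives (Ax)^T y = x^T (A^*) y, i.e. x^T A^T y = x^T (A^*) y. Since this holds for all x, y, we must have A^* = A^T. Therefore
A^* =
[[-2, 1, 1],
 [3, 0, -2]].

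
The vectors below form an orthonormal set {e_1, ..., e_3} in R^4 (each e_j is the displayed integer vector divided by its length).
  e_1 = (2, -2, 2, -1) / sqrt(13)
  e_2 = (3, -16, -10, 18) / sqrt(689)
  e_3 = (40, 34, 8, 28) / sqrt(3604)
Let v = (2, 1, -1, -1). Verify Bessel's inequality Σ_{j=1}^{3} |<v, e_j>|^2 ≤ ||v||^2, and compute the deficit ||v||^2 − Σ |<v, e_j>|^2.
Σ |<v, e_j>|^2 = 38/17; ||v||^2 = 7; deficit = 81/17

Write each e_j = u_j / sqrt(<u_j, u_j>) where u_j is the displayed integer vector. Then <v, e_j> = <v, u_j> / sqrt(<u_j, u_j>), so |<v, e_j>|^2 = <v, u_j>^2 / <u_j, u_j>.
Coefficients: <v, e_1> = 1/sqrt(13), <v, e_2> = -18/sqrt(689), <v, e_3> = 78/sqrt(3604).
Square and sum: Σ |<v, e_j>|^2 = 38/17.
Compute ||v||^2 = v·v = 7.
Deficit = 7 − 38/17 = 81/17 ≥ 0, confirming Bessel's inequality. (The deficit equals ||v − Σ <v,e_j> e_j||^2, the squared distance from v to span{e_j}.)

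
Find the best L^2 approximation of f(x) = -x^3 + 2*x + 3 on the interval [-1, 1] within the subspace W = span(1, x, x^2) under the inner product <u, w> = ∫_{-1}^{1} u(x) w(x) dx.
g(x) = 7*x/5 + 3

The best approximation g ∈ W is the orthogonal projection of f onto W. Writing g = a_0 + a_1 x + a_2 x^2, the coefficients solve the normal equations G · a = b where
  G_{ij} = <φ_i, φ_j> and b_i = <f, φ_i>, with φ_0 = 1, φ_1 = x, φ_2 = x^2.
G =
  [2, 0, 2/3]
  [0, 2/3, 0]
  [2/3, 0, 2/5],
b = (6, 14/15, 2).
Solving gives a_0 = 3, a_1 = 7/5, a_2 = 0, so
  g(x) = 7*x/5 + 3.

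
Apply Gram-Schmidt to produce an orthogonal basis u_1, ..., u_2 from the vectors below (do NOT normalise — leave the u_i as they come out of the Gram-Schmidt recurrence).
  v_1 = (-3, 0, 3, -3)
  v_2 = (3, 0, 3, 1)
Orthogonal basis:
  u_1 = (-3, 0, 3, -3)
  u_2 = (8/3, 0, 10/3, 2/3)

Apply the Gram-Schmidt recurrence
  u_1 = v_1
  u_i = v_i − Σ_{j<i} ((v_i · u_j) / (u_j · u_j)) · u_j.

Step by step this gives:
  u_1 = (-3, 0, 3, -3)
  u_2 = (8/3, 0, 10/3, 2/3)

Orthogonality check:
  u_2 · u_1 = 0 (should be 0)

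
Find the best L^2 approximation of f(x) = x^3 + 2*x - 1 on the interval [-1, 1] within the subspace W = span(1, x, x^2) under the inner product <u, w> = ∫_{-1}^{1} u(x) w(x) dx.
g(x) = 13*x/5 - 1

The best approximation g ∈ W is the orthogonal projection of f onto W. Writing g = a_0 + a_1 x + a_2 x^2, the coefficients solve the normal equations G · a = b where
  G_{ij} = <φ_i, φ_j> and b_i = <f, φ_i>, with φ_0 = 1, φ_1 = x, φ_2 = x^2.
G =
  [2, 0, 2/3]
  [0, 2/3, 0]
  [2/3, 0, 2/5],
b = (-2, 26/15, -2/3).
Solving gives a_0 = -1, a_1 = 13/5, a_2 = 0, so
  g(x) = 13*x/5 - 1.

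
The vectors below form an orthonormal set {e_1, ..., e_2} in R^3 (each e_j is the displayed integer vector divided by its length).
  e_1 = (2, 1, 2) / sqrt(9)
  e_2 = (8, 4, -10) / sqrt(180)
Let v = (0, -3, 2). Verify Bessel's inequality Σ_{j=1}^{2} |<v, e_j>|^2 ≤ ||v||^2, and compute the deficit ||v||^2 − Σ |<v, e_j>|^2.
Σ |<v, e_j>|^2 = 29/5; ||v||^2 = 13; deficit = 36/5

Write each e_j = u_j / sqrt(<u_j, u_j>) where u_j is the displayed integer vector. Then <v, e_j> = <v, u_j> / sqrt(<u_j, u_j>), so |<v, e_j>|^2 = <v, u_j>^2 / <u_j, u_j>.
Coefficients: <v, e_1> = 1/sqrt(9), <v, e_2> = -32/sqrt(180).
Square and sum: Σ |<v, e_j>|^2 = 29/5.
Compute ||v||^2 = v·v = 13.
Deficit = 13 − 29/5 = 36/5 ≥ 0, confirming Bessel's inequality. (The deficit equals ||v − Σ <v,e_j> e_j||^2, the squared distance from v to span{e_j}.)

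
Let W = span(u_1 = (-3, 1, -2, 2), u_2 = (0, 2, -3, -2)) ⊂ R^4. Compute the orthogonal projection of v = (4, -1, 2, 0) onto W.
proj_W(v) = (771/290, -409/290, 371/145, -181/145)

Set up U = [u_1 | ... | u_2] ∈ R^(4×2). The projector onto W = col(U) is P = U (U^T U)^(-1) U^T.
Compute U^T U =
  [18, 4]
  [4, 17],
and U^T v = (-17, -8).
Solve U^T U · c = U^T v for the coefficients: c = (-257/290, -38/145). The projection is proj_W(v) = U c.
Check: (v - proj_W(v)) · u_1 = 0  (should be 0).
Check: (v - proj_W(v)) · u_2 = 0  (should be 0).
Result: proj_W(v) = (771/290, -409/290, 371/145, -181/145).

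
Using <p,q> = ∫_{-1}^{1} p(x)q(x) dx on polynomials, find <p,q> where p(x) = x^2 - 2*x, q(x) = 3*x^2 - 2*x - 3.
<p,q> = 28/15

Expand the product: p(x)·q(x) = 3*x^4 - 8*x^3 + x^2 + 6*x.
∫_{-1}^{1} of each monomial x^k gives [2/(k+1) if k even, 0 if k odd]. Integrating term-by-term (or equivalently evaluating the antiderivative F(x) = 3*x^5/5 - 2*x^4 + x^3/3 + 3*x^2 at the endpoints):
  F(1) − F(−1) = 29/15 − (1/15) = 28/15.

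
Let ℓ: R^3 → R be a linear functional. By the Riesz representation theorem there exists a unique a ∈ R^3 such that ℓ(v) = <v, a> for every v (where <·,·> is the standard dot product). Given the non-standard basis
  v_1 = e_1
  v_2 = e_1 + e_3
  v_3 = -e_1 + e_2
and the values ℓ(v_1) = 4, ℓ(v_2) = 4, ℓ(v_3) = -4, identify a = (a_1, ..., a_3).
a = (4, 0, 0)

Write a = (a_1, ..., a_3) in the standard basis. For each basis vector v_i, ℓ(v_i) = <v_i, a> is a linear equation in the a_j's. Collect the n equations into a matrix system V a = ℓ, where row i of V is v_i (expressed in the standard basis). Since V is invertible (lower-triangular with 1s on the diagonal, up to permutation), solve by back-substitution:
  V =
[[1, 0, 0],
 [1, 0, 1],
 [-1, 1, 0]]
  V a = (4, 4, -4)
Solving gives a = (4, 0, 0).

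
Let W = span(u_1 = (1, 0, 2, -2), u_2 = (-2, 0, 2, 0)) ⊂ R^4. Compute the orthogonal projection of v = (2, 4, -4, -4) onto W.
proj_W(v) = (66/17, 0, -36/17, -20/17)

Set up U = [u_1 | ... | u_2] ∈ R^(4×2). The projector onto W = col(U) is P = U (U^T U)^(-1) U^T.
Compute U^T U =
  [9, 2]
  [2, 8],
and U^T v = (2, -12).
Solve U^T U · c = U^T v for the coefficients: c = (10/17, -28/17). The projection is proj_W(v) = U c.
Check: (v - proj_W(v)) · u_1 = 0  (should be 0).
Check: (v - proj_W(v)) · u_2 = 0  (should be 0).
Result: proj_W(v) = (66/17, 0, -36/17, -20/17).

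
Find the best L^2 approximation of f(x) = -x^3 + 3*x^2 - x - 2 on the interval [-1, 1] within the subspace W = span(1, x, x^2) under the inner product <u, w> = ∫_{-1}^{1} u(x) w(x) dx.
g(x) = 3*x^2 - 8*x/5 - 2

The best approximation g ∈ W is the orthogonal projection of f onto W. Writing g = a_0 + a_1 x + a_2 x^2, the coefficients solve the normal equations G · a = b where
  G_{ij} = <φ_i, φ_j> and b_i = <f, φ_i>, with φ_0 = 1, φ_1 = x, φ_2 = x^2.
G =
  [2, 0, 2/3]
  [0, 2/3, 0]
  [2/3, 0, 2/5],
b = (-2, -16/15, -2/15).
Solving gives a_0 = -2, a_1 = -8/5, a_2 = 3, so
  g(x) = 3*x^2 - 8*x/5 - 2.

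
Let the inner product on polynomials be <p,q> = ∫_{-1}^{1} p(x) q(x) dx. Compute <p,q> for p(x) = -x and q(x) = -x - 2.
<p,q> = 2/3

Expand the product: p(x)·q(x) = x^2 + 2*x.
∫_{-1}^{1} of each monomial x^k gives [2/(k+1) if k even, 0 if k odd]. Integrating term-by-term (or equivalently evaluating the antiderivative F(x) = x^3/3 + x^2 at the endpoints):
  F(1) − F(−1) = 4/3 − (2/3) = 2/3.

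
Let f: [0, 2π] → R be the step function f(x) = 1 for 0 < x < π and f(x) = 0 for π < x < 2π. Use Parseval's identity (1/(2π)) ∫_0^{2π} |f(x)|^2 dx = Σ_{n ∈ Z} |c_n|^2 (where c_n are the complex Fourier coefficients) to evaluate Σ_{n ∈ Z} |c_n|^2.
Σ |c_n|^2 = 1/2

Parseval equates the L^2 energy of f (normalised by 1/(2π)) with the ℓ^2 sum of its Fourier coefficients: (1/(2π)) ∫_0^{2π} |f|^2 = Σ |c_n|^2.
Compute the left side: (1/(2π)) [∫_0^π 1^2 dx + ∫_π^{2π} 0^2 dx] = (1/(2π)) · (1π + 0π) = (1 + 0)/2 = 1/2.
So Σ_{n ∈ Z} |c_n|^2 = 1/2.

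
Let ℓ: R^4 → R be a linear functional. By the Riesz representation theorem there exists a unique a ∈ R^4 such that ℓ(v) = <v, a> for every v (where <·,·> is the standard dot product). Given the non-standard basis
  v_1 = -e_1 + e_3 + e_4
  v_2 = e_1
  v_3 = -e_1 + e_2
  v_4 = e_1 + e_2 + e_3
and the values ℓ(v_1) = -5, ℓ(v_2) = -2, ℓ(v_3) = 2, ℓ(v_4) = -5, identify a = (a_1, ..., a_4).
a = (-2, 0, -3, -4)

Write a = (a_1, ..., a_4) in the standard basis. For each basis vector v_i, ℓ(v_i) = <v_i, a> is a linear equation in the a_j's. Collect the n equations into a matrix system V a = ℓ, where row i of V is v_i (expressed in the standard basis). Since V is invertible (lower-triangular with 1s on the diagonal, up to permutation), solve by back-substitution:
  V =
[[-1, 0, 1, 1],
 [1, 0, 0, 0],
 [-1, 1, 0, 0],
 [1, 1, 1, 0]]
  V a = (-5, -2, 2, -5)
Solving gives a = (-2, 0, -3, -4).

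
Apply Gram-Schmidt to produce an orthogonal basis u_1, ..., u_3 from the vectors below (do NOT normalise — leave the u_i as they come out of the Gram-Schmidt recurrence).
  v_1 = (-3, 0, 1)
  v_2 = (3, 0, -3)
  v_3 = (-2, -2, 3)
Orthogonal basis:
  u_1 = (-3, 0, 1)
  u_2 = (-3/5, 0, -9/5)
  u_3 = (0, -2, 0)

Apply the Gram-Schmidt recurrence
  u_1 = v_1
  u_i = v_i − Σ_{j<i} ((v_i · u_j) / (u_j · u_j)) · u_j.

Step by step this gives:
  u_1 = (-3, 0, 1)
  u_2 = (-3/5, 0, -9/5)
  u_3 = (0, -2, 0)

Orthogonality check:
  u_2 · u_1 = 0 (should be 0)
  u_3 · u_1 = 0 (should be 0)
  u_3 · u_2 = 0 (should be 0)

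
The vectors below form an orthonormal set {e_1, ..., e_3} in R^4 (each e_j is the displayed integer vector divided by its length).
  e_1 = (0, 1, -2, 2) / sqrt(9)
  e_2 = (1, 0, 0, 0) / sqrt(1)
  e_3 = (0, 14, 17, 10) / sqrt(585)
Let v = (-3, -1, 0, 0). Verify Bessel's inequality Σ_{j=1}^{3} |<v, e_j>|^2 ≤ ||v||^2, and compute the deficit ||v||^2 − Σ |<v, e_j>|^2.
Σ |<v, e_j>|^2 = 614/65; ||v||^2 = 10; deficit = 36/65

Write each e_j = u_j / sqrt(<u_j, u_j>) where u_j is the displayed integer vector. Then <v, e_j> = <v, u_j> / sqrt(<u_j, u_j>), so |<v, e_j>|^2 = <v, u_j>^2 / <u_j, u_j>.
Coefficients: <v, e_1> = -1/sqrt(9), <v, e_2> = -3/sqrt(1), <v, e_3> = -14/sqrt(585).
Square and sum: Σ |<v, e_j>|^2 = 614/65.
Compute ||v||^2 = v·v = 10.
Deficit = 10 − 614/65 = 36/65 ≥ 0, confirming Bessel's inequality. (The deficit equals ||v − Σ <v,e_j> e_j||^2, the squared distance from v to span{e_j}.)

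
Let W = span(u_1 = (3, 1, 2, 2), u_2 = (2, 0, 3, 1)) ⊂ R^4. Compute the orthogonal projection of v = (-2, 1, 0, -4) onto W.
proj_W(v) = (-67/28, -5/4, -13/28, -51/28)

Set up U = [u_1 | ... | u_2] ∈ R^(4×2). The projector onto W = col(U) is P = U (U^T U)^(-1) U^T.
Compute U^T U =
  [18, 14]
  [14, 14],
and U^T v = (-13, -8).
Solve U^T U · c = U^T v for the coefficients: c = (-5/4, 19/28). The projection is proj_W(v) = U c.
Check: (v - proj_W(v)) · u_1 = 0  (should be 0).
Check: (v - proj_W(v)) · u_2 = 0  (should be 0).
Result: proj_W(v) = (-67/28, -5/4, -13/28, -51/28).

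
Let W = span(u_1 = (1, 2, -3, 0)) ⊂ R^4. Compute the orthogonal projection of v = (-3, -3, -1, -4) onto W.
proj_W(v) = (-3/7, -6/7, 9/7, 0)

Set up U = [u_1 | ... | u_1] ∈ R^(4×1). The projector onto W = col(U) is P = U (U^T U)^(-1) U^T.
Compute U^T U =
  [14],
and U^T v = (-6).
Solve U^T U · c = U^T v for the coefficients: c = (-3/7). The projection is proj_W(v) = U c.
Check: (v - proj_W(v)) · u_1 = 0  (should be 0).
Result: proj_W(v) = (-3/7, -6/7, 9/7, 0).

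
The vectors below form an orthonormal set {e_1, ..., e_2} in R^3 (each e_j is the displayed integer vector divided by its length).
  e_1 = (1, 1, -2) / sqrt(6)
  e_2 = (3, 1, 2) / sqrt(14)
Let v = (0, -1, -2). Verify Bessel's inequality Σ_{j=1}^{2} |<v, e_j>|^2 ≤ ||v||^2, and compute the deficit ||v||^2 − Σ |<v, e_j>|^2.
Σ |<v, e_j>|^2 = 23/7; ||v||^2 = 5; deficit = 12/7

Write each e_j = u_j / sqrt(<u_j, u_j>) where u_j is the displayed integer vector. Then <v, e_j> = <v, u_j> / sqrt(<u_j, u_j>), so |<v, e_j>|^2 = <v, u_j>^2 / <u_j, u_j>.
Coefficients: <v, e_1> = 3/sqrt(6), <v, e_2> = -5/sqrt(14).
Square and sum: Σ |<v, e_j>|^2 = 23/7.
Compute ||v||^2 = v·v = 5.
Deficit = 5 − 23/7 = 12/7 ≥ 0, confirming Bessel's inequality. (The deficit equals ||v − Σ <v,e_j> e_j||^2, the squared distance from v to span{e_j}.)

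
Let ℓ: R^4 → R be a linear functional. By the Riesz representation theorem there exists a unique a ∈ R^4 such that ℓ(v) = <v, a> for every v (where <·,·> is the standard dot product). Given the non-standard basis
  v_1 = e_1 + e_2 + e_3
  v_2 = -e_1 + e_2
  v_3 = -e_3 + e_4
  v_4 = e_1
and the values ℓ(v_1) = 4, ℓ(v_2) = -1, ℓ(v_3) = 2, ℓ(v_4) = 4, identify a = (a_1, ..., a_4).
a = (4, 3, -3, -1)

Write a = (a_1, ..., a_4) in the standard basis. For each basis vector v_i, ℓ(v_i) = <v_i, a> is a linear equation in the a_j's. Collect the n equations into a matrix system V a = ℓ, where row i of V is v_i (expressed in the standard basis). Since V is invertible (lower-triangular with 1s on the diagonal, up to permutation), solve by back-substitution:
  V =
[[1, 1, 1, 0],
 [-1, 1, 0, 0],
 [0, 0, -1, 1],
 [1, 0, 0, 0]]
  V a = (4, -1, 2, 4)
Solving gives a = (4, 3, -3, -1).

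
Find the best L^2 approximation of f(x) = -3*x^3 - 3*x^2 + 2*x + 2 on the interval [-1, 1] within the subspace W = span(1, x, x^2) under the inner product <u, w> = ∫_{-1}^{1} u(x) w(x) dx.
g(x) = -3*x^2 + x/5 + 2

The best approximation g ∈ W is the orthogonal projection of f onto W. Writing g = a_0 + a_1 x + a_2 x^2, the coefficients solve the normal equations G · a = b where
  G_{ij} = <φ_i, φ_j> and b_i = <f, φ_i>, with φ_0 = 1, φ_1 = x, φ_2 = x^2.
G =
  [2, 0, 2/3]
  [0, 2/3, 0]
  [2/3, 0, 2/5],
b = (2, 2/15, 2/15).
Solving gives a_0 = 2, a_1 = 1/5, a_2 = -3, so
  g(x) = -3*x^2 + x/5 + 2.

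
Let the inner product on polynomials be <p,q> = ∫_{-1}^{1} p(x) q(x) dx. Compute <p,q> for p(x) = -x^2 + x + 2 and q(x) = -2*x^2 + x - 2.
<p,q> = -118/15

Expand the product: p(x)·q(x) = 2*x^4 - 3*x^3 - x^2 - 4.
∫_{-1}^{1} of each monomial x^k gives [2/(k+1) if k even, 0 if k odd]. Integrating term-by-term (or equivalently evaluating the antiderivative F(x) = 2*x^5/5 - 3*x^4/4 - x^3/3 - 4*x at the endpoints):
  F(1) − F(−1) = -281/60 − (191/60) = -118/15.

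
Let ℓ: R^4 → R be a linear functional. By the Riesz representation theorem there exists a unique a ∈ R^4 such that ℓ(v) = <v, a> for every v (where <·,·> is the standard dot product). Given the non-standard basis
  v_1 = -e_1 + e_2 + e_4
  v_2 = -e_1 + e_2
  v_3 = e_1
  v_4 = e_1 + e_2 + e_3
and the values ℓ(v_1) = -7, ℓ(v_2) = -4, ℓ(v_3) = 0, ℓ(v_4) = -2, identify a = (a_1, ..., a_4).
a = (0, -4, 2, -3)

Write a = (a_1, ..., a_4) in the standard basis. For each basis vector v_i, ℓ(v_i) = <v_i, a> is a linear equation in the a_j's. Collect the n equations into a matrix system V a = ℓ, where row i of V is v_i (expressed in the standard basis). Since V is invertible (lower-triangular with 1s on the diagonal, up to permutation), solve by back-substitution:
  V =
[[-1, 1, 0, 1],
 [-1, 1, 0, 0],
 [1, 0, 0, 0],
 [1, 1, 1, 0]]
  V a = (-7, -4, 0, -2)
Solving gives a = (0, -4, 2, -3).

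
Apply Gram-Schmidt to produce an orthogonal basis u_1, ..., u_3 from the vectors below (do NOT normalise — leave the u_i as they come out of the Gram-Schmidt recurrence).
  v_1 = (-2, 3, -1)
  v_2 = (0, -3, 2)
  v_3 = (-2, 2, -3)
Orthogonal basis:
  u_1 = (-2, 3, -1)
  u_2 = (-11/7, -9/14, 17/14)
  u_3 = (-48/61, -64/61, -96/61)

Apply the Gram-Schmidt recurrence
  u_1 = v_1
  u_i = v_i − Σ_{j<i} ((v_i · u_j) / (u_j · u_j)) · u_j.

Step by step this gives:
  u_1 = (-2, 3, -1)
  u_2 = (-11/7, -9/14, 17/14)
  u_3 = (-48/61, -64/61, -96/61)

Orthogonality check:
  u_2 · u_1 = 0 (should be 0)
  u_3 · u_1 = 0 (should be 0)
  u_3 · u_2 = 0 (should be 0)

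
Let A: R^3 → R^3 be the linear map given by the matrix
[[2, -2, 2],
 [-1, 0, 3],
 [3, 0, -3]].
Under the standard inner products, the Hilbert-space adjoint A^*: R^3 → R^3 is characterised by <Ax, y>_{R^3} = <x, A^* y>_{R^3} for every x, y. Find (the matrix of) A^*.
A^* = A^T =
[[2, -1, 3],
 [-2, 0, 0],
 [2, 3, -3]]

For real matrices with standard dot products, the defining identity <Ax, y> = <x, A^* y> gives (Ax)^T y = x^T (A^*) y, i.e. x^T A^T y = x^T (A^*) y. Since this holds for all x, y, we must have A^* = A^T. Therefore
A^* =
[[2, -1, 3],
 [-2, 0, 0],
 [2, 3, -3]].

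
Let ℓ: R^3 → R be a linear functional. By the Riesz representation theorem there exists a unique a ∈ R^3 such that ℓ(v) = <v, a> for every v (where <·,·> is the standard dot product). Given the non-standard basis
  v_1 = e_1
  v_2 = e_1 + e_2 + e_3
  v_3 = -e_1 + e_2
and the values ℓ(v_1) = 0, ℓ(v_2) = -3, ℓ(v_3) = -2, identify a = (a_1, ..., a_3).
a = (0, -2, -1)

Write a = (a_1, ..., a_3) in the standard basis. For each basis vector v_i, ℓ(v_i) = <v_i, a> is a linear equation in the a_j's. Collect the n equations into a matrix system V a = ℓ, where row i of V is v_i (expressed in the standard basis). Since V is invertible (lower-triangular with 1s on the diagonal, up to permutation), solve by back-substitution:
  V =
[[1, 0, 0],
 [1, 1, 1],
 [-1, 1, 0]]
  V a = (0, -3, -2)
Solving gives a = (0, -2, -1).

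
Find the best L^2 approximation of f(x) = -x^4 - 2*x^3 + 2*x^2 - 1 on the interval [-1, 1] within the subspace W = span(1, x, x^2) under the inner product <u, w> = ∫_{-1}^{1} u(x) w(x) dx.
g(x) = 8*x^2/7 - 6*x/5 - 32/35

The best approximation g ∈ W is the orthogonal projection of f onto W. Writing g = a_0 + a_1 x + a_2 x^2, the coefficients solve the normal equations G · a = b where
  G_{ij} = <φ_i, φ_j> and b_i = <f, φ_i>, with φ_0 = 1, φ_1 = x, φ_2 = x^2.
G =
  [2, 0, 2/3]
  [0, 2/3, 0]
  [2/3, 0, 2/5],
b = (-16/15, -4/5, -16/105).
Solving gives a_0 = -32/35, a_1 = -6/5, a_2 = 8/7, so
  g(x) = 8*x^2/7 - 6*x/5 - 32/35.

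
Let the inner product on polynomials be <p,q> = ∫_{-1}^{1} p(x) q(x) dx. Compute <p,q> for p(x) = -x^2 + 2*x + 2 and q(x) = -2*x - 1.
<p,q> = -6

Expand the product: p(x)·q(x) = 2*x^3 - 3*x^2 - 6*x - 2.
∫_{-1}^{1} of each monomial x^k gives [2/(k+1) if k even, 0 if k odd]. Integrating term-by-term (or equivalently evaluating the antiderivative F(x) = x^4/2 - x^3 - 3*x^2 - 2*x at the endpoints):
  F(1) − F(−1) = -11/2 − (1/2) = -6.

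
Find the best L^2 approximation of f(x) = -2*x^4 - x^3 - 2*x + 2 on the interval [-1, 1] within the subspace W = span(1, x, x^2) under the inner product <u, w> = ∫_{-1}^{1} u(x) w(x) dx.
g(x) = -12*x^2/7 - 13*x/5 + 76/35

The best approximation g ∈ W is the orthogonal projection of f onto W. Writing g = a_0 + a_1 x + a_2 x^2, the coefficients solve the normal equations G · a = b where
  G_{ij} = <φ_i, φ_j> and b_i = <f, φ_i>, with φ_0 = 1, φ_1 = x, φ_2 = x^2.
G =
  [2, 0, 2/3]
  [0, 2/3, 0]
  [2/3, 0, 2/5],
b = (16/5, -26/15, 16/21).
Solving gives a_0 = 76/35, a_1 = -13/5, a_2 = -12/7, so
  g(x) = -12*x^2/7 - 13*x/5 + 76/35.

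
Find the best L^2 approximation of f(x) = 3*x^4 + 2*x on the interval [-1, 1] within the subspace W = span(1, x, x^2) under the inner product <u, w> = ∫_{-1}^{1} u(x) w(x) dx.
g(x) = 18*x^2/7 + 2*x - 9/35

The best approximation g ∈ W is the orthogonal projection of f onto W. Writing g = a_0 + a_1 x + a_2 x^2, the coefficients solve the normal equations G · a = b where
  G_{ij} = <φ_i, φ_j> and b_i = <f, φ_i>, with φ_0 = 1, φ_1 = x, φ_2 = x^2.
G =
  [2, 0, 2/3]
  [0, 2/3, 0]
  [2/3, 0, 2/5],
b = (6/5, 4/3, 6/7).
Solving gives a_0 = -9/35, a_1 = 2, a_2 = 18/7, so
  g(x) = 18*x^2/7 + 2*x - 9/35.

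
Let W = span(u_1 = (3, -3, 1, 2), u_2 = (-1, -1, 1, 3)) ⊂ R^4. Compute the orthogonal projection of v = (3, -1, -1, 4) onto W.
proj_W(v) = (421/227, -569/227, 239/227, 552/227)

Set up U = [u_1 | ... | u_2] ∈ R^(4×2). The projector onto W = col(U) is P = U (U^T U)^(-1) U^T.
Compute U^T U =
  [23, 7]
  [7, 12],
and U^T v = (19, 9).
Solve U^T U · c = U^T v for the coefficients: c = (165/227, 74/227). The projection is proj_W(v) = U c.
Check: (v - proj_W(v)) · u_1 = 0  (should be 0).
Check: (v - proj_W(v)) · u_2 = 0  (should be 0).
Result: proj_W(v) = (421/227, -569/227, 239/227, 552/227).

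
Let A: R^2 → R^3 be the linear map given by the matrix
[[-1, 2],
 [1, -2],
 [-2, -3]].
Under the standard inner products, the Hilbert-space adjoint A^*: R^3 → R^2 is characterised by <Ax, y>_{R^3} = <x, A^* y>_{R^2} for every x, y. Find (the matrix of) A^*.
A^* = A^T =
[[-1, 1, -2],
 [2, -2, -3]]

For real matrices with standard dot products, the defining identity <Ax, y> = <x, A^* y> gives (Ax)^T y = x^T (A^*) y, i.e. x^T A^T y = x^T (A^*) y. Since this holds for all x, y, we must have A^* = A^T. Therefore
A^* =
[[-1, 1, -2],
 [2, -2, -3]].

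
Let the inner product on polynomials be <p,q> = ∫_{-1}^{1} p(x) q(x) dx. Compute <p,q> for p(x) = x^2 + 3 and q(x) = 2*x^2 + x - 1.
<p,q> = -28/15

Expand the product: p(x)·q(x) = 2*x^4 + x^3 + 5*x^2 + 3*x - 3.
∫_{-1}^{1} of each monomial x^k gives [2/(k+1) if k even, 0 if k odd]. Integrating term-by-term (or equivalently evaluating the antiderivative F(x) = 2*x^5/5 + x^4/4 + 5*x^3/3 + 3*x^2/2 - 3*x at the endpoints):
  F(1) − F(−1) = 49/60 − (161/60) = -28/15.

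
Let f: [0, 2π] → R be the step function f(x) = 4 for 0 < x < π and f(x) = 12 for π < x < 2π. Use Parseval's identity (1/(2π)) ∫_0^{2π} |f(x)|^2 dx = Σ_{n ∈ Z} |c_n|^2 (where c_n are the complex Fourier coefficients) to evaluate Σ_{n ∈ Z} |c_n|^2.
Σ |c_n|^2 = 80

Parseval equates the L^2 energy of f (normalised by 1/(2π)) with the ℓ^2 sum of its Fourier coefficients: (1/(2π)) ∫_0^{2π} |f|^2 = Σ |c_n|^2.
Compute the left side: (1/(2π)) [∫_0^π 4^2 dx + ∫_π^{2π} 12^2 dx] = (1/(2π)) · (16π + 144π) = (16 + 144)/2 = 80.
So Σ_{n ∈ Z} |c_n|^2 = 80.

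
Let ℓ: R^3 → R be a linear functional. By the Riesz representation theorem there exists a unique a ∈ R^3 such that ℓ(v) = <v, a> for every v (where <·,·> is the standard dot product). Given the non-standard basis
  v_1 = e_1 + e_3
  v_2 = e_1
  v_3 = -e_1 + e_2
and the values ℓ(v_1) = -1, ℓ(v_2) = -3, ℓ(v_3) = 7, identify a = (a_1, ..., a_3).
a = (-3, 4, 2)

Write a = (a_1, ..., a_3) in the standard basis. For each basis vector v_i, ℓ(v_i) = <v_i, a> is a linear equation in the a_j's. Collect the n equations into a matrix system V a = ℓ, where row i of V is v_i (expressed in the standard basis). Since V is invertible (lower-triangular with 1s on the diagonal, up to permutation), solve by back-substitution:
  V =
[[1, 0, 1],
 [1, 0, 0],
 [-1, 1, 0]]
  V a = (-1, -3, 7)
Solving gives a = (-3, 4, 2).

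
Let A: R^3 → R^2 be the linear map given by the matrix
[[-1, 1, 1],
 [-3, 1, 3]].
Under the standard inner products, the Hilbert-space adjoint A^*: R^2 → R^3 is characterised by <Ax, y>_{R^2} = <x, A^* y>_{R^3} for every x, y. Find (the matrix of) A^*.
A^* = A^T =
[[-1, -3],
 [1, 1],
 [1, 3]]

For real matrices with standard dot products, the defining identity <Ax, y> = <x, A^* y> gives (Ax)^T y = x^T (A^*) y, i.e. x^T A^T y = x^T (A^*) y. Since this holds for all x, y, we must have A^* = A^T. Therefore
A^* =
[[-1, -3],
 [1, 1],
 [1, 3]].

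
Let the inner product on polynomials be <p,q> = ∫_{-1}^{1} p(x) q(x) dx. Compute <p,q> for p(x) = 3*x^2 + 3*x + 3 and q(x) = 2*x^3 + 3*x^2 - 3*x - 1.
<p,q> = -2

Expand the product: p(x)·q(x) = 6*x^5 + 15*x^4 + 6*x^3 - 3*x^2 - 12*x - 3.
∫_{-1}^{1} of each monomial x^k gives [2/(k+1) if k even, 0 if k odd]. Integrating term-by-term (or equivalently evaluating the antiderivative F(x) = x^6 + 3*x^5 + 3*x^4/2 - x^3 - 6*x^2 - 3*x at the endpoints):
  F(1) − F(−1) = -9/2 − (-5/2) = -2.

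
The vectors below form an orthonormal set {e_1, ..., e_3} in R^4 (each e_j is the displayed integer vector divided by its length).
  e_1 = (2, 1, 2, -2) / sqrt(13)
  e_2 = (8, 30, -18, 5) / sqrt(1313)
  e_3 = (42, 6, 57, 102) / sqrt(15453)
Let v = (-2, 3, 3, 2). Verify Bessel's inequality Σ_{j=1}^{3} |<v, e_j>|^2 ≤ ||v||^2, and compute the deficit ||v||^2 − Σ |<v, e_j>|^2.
Σ |<v, e_j>|^2 = 118/17; ||v||^2 = 26; deficit = 324/17

Write each e_j = u_j / sqrt(<u_j, u_j>) where u_j is the displayed integer vector. Then <v, e_j> = <v, u_j> / sqrt(<u_j, u_j>), so |<v, e_j>|^2 = <v, u_j>^2 / <u_j, u_j>.
Coefficients: <v, e_1> = 1/sqrt(13), <v, e_2> = 30/sqrt(1313), <v, e_3> = 309/sqrt(15453).
Square and sum: Σ |<v, e_j>|^2 = 118/17.
Compute ||v||^2 = v·v = 26.
Deficit = 26 − 118/17 = 324/17 ≥ 0, confirming Bessel's inequality. (The deficit equals ||v − Σ <v,e_j> e_j||^2, the squared distance from v to span{e_j}.)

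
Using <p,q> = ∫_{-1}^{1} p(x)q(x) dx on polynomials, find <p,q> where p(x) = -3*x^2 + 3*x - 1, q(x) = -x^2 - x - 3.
<p,q> = 178/15

Expand the product: p(x)·q(x) = 3*x^4 + 7*x^2 - 8*x + 3.
∫_{-1}^{1} of each monomial x^k gives [2/(k+1) if k even, 0 if k odd]. Integrating term-by-term (or equivalently evaluating the antiderivative F(x) = 3*x^5/5 + 7*x^3/3 - 4*x^2 + 3*x at the endpoints):
  F(1) − F(−1) = 29/15 − (-149/15) = 178/15.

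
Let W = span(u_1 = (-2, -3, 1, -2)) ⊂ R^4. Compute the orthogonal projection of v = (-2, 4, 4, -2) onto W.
proj_W(v) = (0, 0, 0, 0)

Set up U = [u_1 | ... | u_1] ∈ R^(4×1). The projector onto W = col(U) is P = U (U^T U)^(-1) U^T.
Compute U^T U =
  [18],
and U^T v = (0).
Solve U^T U · c = U^T v for the coefficients: c = (0). The projection is proj_W(v) = U c.
Check: (v - proj_W(v)) · u_1 = 0  (should be 0).
Result: proj_W(v) = (0, 0, 0, 0).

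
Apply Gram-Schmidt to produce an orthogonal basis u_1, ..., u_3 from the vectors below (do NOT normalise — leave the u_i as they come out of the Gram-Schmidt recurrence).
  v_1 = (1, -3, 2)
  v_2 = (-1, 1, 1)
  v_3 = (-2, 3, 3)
Orthogonal basis:
  u_1 = (1, -3, 2)
  u_2 = (-6/7, 4/7, 9/7)
  u_3 = (25/38, 15/38, 5/19)

Apply the Gram-Schmidt recurrence
  u_1 = v_1
  u_i = v_i − Σ_{j<i} ((v_i · u_j) / (u_j · u_j)) · u_j.

Step by step this gives:
  u_1 = (1, -3, 2)
  u_2 = (-6/7, 4/7, 9/7)
  u_3 = (25/38, 15/38, 5/19)

Orthogonality check:
  u_2 · u_1 = 0 (should be 0)
  u_3 · u_1 = 0 (should be 0)
  u_3 · u_2 = 0 (should be 0)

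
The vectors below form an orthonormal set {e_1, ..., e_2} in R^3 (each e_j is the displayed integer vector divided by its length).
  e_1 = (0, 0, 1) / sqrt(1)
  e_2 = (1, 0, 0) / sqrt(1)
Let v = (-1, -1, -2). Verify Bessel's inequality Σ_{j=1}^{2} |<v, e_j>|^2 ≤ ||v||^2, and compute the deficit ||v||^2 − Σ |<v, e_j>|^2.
Σ |<v, e_j>|^2 = 5; ||v||^2 = 6; deficit = 1

Write each e_j = u_j / sqrt(<u_j, u_j>) where u_j is the displayed integer vector. Then <v, e_j> = <v, u_j> / sqrt(<u_j, u_j>), so |<v, e_j>|^2 = <v, u_j>^2 / <u_j, u_j>.
Coefficients: <v, e_1> = -2/sqrt(1), <v, e_2> = -1/sqrt(1).
Square and sum: Σ |<v, e_j>|^2 = 5.
Compute ||v||^2 = v·v = 6.
Deficit = 6 − 5 = 1 ≥ 0, confirming Bessel's inequality. (The deficit equals ||v − Σ <v,e_j> e_j||^2, the squared distance from v to span{e_j}.)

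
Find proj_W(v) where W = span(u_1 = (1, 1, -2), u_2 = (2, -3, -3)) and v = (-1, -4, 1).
proj_W(v) = (-35/107, -420/107, 147/107)

Set up U = [u_1 | ... | u_2] ∈ R^(3×2). The projector onto W = col(U) is P = U (U^T U)^(-1) U^T.
Compute U^T U =
  [6, 5]
  [5, 22],
and U^T v = (-7, 7).
Solve U^T U · c = U^T v for the coefficients: c = (-189/107, 77/107). The projection is proj_W(v) = U c.
Check: (v - proj_W(v)) · u_1 = 0  (should be 0).
Check: (v - proj_W(v)) · u_2 = 0  (should be 0).
Result: proj_W(v) = (-35/107, -420/107, 147/107).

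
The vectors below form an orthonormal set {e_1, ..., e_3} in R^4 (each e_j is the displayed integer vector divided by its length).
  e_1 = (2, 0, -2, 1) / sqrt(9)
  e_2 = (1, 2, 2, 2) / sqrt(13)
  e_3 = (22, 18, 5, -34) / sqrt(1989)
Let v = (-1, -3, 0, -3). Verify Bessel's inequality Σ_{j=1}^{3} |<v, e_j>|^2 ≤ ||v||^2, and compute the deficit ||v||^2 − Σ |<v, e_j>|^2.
Σ |<v, e_j>|^2 = 274/17; ||v||^2 = 19; deficit = 49/17

Write each e_j = u_j / sqrt(<u_j, u_j>) where u_j is the displayed integer vector. Then <v, e_j> = <v, u_j> / sqrt(<u_j, u_j>), so |<v, e_j>|^2 = <v, u_j>^2 / <u_j, u_j>.
Coefficients: <v, e_1> = -5/sqrt(9), <v, e_2> = -13/sqrt(13), <v, e_3> = 26/sqrt(1989).
Square and sum: Σ |<v, e_j>|^2 = 274/17.
Compute ||v||^2 = v·v = 19.
Deficit = 19 − 274/17 = 49/17 ≥ 0, confirming Bessel's inequality. (The deficit equals ||v − Σ <v,e_j> e_j||^2, the squared distance from v to span{e_j}.)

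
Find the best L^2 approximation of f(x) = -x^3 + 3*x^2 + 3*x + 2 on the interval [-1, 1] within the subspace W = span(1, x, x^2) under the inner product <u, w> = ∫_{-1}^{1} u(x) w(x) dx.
g(x) = 3*x^2 + 12*x/5 + 2

The best approximation g ∈ W is the orthogonal projection of f onto W. Writing g = a_0 + a_1 x + a_2 x^2, the coefficients solve the normal equations G · a = b where
  G_{ij} = <φ_i, φ_j> and b_i = <f, φ_i>, with φ_0 = 1, φ_1 = x, φ_2 = x^2.
G =
  [2, 0, 2/3]
  [0, 2/3, 0]
  [2/3, 0, 2/5],
b = (6, 8/5, 38/15).
Solving gives a_0 = 2, a_1 = 12/5, a_2 = 3, so
  g(x) = 3*x^2 + 12*x/5 + 2.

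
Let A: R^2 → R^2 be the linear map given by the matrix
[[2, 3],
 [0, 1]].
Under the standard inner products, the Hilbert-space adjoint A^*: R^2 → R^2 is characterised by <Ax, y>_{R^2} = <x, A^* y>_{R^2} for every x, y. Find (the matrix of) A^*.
A^* = A^T =
[[2, 0],
 [3, 1]]

For real matrices with standard dot products, the defining identity <Ax, y> = <x, A^* y> gives (Ax)^T y = x^T (A^*) y, i.e. x^T A^T y = x^T (A^*) y. Since this holds for all x, y, we must have A^* = A^T. Therefore
A^* =
[[2, 0],
 [3, 1]].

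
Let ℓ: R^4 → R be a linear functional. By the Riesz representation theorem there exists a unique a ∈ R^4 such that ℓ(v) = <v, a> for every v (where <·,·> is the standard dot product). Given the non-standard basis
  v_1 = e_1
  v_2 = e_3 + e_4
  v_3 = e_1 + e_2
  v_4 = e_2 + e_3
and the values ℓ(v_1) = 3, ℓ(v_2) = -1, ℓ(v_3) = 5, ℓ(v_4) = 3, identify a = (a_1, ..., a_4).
a = (3, 2, 1, -2)

Write a = (a_1, ..., a_4) in the standard basis. For each basis vector v_i, ℓ(v_i) = <v_i, a> is a linear equation in the a_j's. Collect the n equations into a matrix system V a = ℓ, where row i of V is v_i (expressed in the standard basis). Since V is invertible (lower-triangular with 1s on the diagonal, up to permutation), solve by back-substitution:
  V =
[[1, 0, 0, 0],
 [0, 0, 1, 1],
 [1, 1, 0, 0],
 [0, 1, 1, 0]]
  V a = (3, -1, 5, 3)
Solving gives a = (3, 2, 1, -2).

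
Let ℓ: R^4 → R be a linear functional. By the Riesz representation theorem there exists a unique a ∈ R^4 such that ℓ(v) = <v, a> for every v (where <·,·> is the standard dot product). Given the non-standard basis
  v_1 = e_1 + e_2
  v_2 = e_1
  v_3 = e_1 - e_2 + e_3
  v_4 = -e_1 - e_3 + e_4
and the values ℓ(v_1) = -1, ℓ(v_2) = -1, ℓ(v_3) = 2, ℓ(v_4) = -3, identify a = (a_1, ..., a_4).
a = (-1, 0, 3, -1)

Write a = (a_1, ..., a_4) in the standard basis. For each basis vector v_i, ℓ(v_i) = <v_i, a> is a linear equation in the a_j's. Collect the n equations into a matrix system V a = ℓ, where row i of V is v_i (expressed in the standard basis). Since V is invertible (lower-triangular with 1s on the diagonal, up to permutation), solve by back-substitution:
  V =
[[1, 1, 0, 0],
 [1, 0, 0, 0],
 [1, -1, 1, 0],
 [-1, 0, -1, 1]]
  V a = (-1, -1, 2, -3)
Solving gives a = (-1, 0, 3, -1).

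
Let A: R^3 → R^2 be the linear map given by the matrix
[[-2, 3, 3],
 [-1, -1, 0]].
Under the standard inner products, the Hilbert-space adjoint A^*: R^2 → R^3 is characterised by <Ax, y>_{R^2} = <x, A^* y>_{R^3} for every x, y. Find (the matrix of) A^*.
A^* = A^T =
[[-2, -1],
 [3, -1],
 [3, 0]]

For real matrices with standard dot products, the defining identity <Ax, y> = <x, A^* y> gives (Ax)^T y = x^T (A^*) y, i.e. x^T A^T y = x^T (A^*) y. Since this holds for all x, y, we must have A^* = A^T. Therefore
A^* =
[[-2, -1],
 [3, -1],
 [3, 0]].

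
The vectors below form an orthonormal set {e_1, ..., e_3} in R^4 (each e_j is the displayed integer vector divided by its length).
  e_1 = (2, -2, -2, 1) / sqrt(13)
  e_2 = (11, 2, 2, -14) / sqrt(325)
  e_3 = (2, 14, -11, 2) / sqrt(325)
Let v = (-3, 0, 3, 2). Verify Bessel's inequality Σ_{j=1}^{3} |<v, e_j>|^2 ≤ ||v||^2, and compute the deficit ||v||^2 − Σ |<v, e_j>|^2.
Σ |<v, e_j>|^2 = 270/13; ||v||^2 = 22; deficit = 16/13

Write each e_j = u_j / sqrt(<u_j, u_j>) where u_j is the displayed integer vector. Then <v, e_j> = <v, u_j> / sqrt(<u_j, u_j>), so |<v, e_j>|^2 = <v, u_j>^2 / <u_j, u_j>.
Coefficients: <v, e_1> = -10/sqrt(13), <v, e_2> = -55/sqrt(325), <v, e_3> = -35/sqrt(325).
Square and sum: Σ |<v, e_j>|^2 = 270/13.
Compute ||v||^2 = v·v = 22.
Deficit = 22 − 270/13 = 16/13 ≥ 0, confirming Bessel's inequality. (The deficit equals ||v − Σ <v,e_j> e_j||^2, the squared distance from v to span{e_j}.)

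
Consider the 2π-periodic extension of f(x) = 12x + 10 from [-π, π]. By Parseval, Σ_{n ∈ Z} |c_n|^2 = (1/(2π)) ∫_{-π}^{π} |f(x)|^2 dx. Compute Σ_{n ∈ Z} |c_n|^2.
Σ |c_n|^2 = 48π^2 + 100

Expand and integrate term by term over [-π, π]:
  ∫ (12x)^2 dx = 144·(2π^3/3); ∫ 2·12·(10)·x dx = 0 (odd integrand); ∫ 10^2 dx = 100·2π.
So (1/(2π)) ∫_{-π}^{π} (12x + 10)^2 dx = 144π^2/3 + 100 = 48π^2 + 100.
Parseval ⇒ Σ |c_n|^2 = 48π^2 + 100.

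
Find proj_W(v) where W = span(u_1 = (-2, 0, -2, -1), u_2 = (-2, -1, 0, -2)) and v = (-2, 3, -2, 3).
proj_W(v) = (0, 5/3, -10/3, 5/3)

Set up U = [u_1 | ... | u_2] ∈ R^(4×2). The projector onto W = col(U) is P = U (U^T U)^(-1) U^T.
Compute U^T U =
  [9, 6]
  [6, 9],
and U^T v = (5, -5).
Solve U^T U · c = U^T v for the coefficients: c = (5/3, -5/3). The projection is proj_W(v) = U c.
Check: (v - proj_W(v)) · u_1 = 0  (should be 0).
Check: (v - proj_W(v)) · u_2 = 0  (should be 0).
Result: proj_W(v) = (0, 5/3, -10/3, 5/3).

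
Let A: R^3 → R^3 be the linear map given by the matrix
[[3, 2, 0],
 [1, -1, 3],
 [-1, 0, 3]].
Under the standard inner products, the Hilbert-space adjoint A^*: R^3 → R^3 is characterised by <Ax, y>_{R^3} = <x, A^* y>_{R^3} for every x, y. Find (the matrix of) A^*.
A^* = A^T =
[[3, 1, -1],
 [2, -1, 0],
 [0, 3, 3]]

For real matrices with standard dot products, the defining identity <Ax, y> = <x, A^* y> gives (Ax)^T y = x^T (A^*) y, i.e. x^T A^T y = x^T (A^*) y. Since this holds for all x, y, we must have A^* = A^T. Therefore
A^* =
[[3, 1, -1],
 [2, -1, 0],
 [0, 3, 3]].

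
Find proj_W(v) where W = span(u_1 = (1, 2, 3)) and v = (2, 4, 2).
proj_W(v) = (8/7, 16/7, 24/7)

Set up U = [u_1 | ... | u_1] ∈ R^(3×1). The projector onto W = col(U) is P = U (U^T U)^(-1) U^T.
Compute U^T U =
  [14],
and U^T v = (16).
Solve U^T U · c = U^T v for the coefficients: c = (8/7). The projection is proj_W(v) = U c.
Check: (v - proj_W(v)) · u_1 = 0  (should be 0).
Result: proj_W(v) = (8/7, 16/7, 24/7).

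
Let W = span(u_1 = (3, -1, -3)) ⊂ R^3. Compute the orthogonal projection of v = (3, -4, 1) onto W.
proj_W(v) = (30/19, -10/19, -30/19)

Set up U = [u_1 | ... | u_1] ∈ R^(3×1). The projector onto W = col(U) is P = U (U^T U)^(-1) U^T.
Compute U^T U =
  [19],
and U^T v = (10).
Solve U^T U · c = U^T v for the coefficients: c = (10/19). The projection is proj_W(v) = U c.
Check: (v - proj_W(v)) · u_1 = 0  (should be 0).
Result: proj_W(v) = (30/19, -10/19, -30/19).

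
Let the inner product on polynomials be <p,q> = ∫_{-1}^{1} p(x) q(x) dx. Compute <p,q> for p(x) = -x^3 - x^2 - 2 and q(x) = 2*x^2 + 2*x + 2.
<p,q> = -68/5

Expand the product: p(x)·q(x) = -2*x^5 - 4*x^4 - 4*x^3 - 6*x^2 - 4*x - 4.
∫_{-1}^{1} of each monomial x^k gives [2/(k+1) if k even, 0 if k odd]. Integrating term-by-term (or equivalently evaluating the antiderivative F(x) = -x^6/3 - 4*x^5/5 - x^4 - 2*x^3 - 2*x^2 - 4*x at the endpoints):
  F(1) − F(−1) = -152/15 − (52/15) = -68/5.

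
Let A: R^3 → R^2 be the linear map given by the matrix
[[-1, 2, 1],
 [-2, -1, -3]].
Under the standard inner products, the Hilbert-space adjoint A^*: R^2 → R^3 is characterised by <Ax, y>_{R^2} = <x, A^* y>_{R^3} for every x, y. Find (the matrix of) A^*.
A^* = A^T =
[[-1, -2],
 [2, -1],
 [1, -3]]

For real matrices with standard dot products, the defining identity <Ax, y> = <x, A^* y> gives (Ax)^T y = x^T (A^*) y, i.e. x^T A^T y = x^T (A^*) y. Since this holds for all x, y, we must have A^* = A^T. Therefore
A^* =
[[-1, -2],
 [2, -1],
 [1, -3]].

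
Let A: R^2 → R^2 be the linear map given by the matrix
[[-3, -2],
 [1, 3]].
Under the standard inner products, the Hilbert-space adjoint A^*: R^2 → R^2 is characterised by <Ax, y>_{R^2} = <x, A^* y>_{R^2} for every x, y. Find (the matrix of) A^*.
A^* = A^T =
[[-3, 1],
 [-2, 3]]

For real matrices with standard dot products, the defining identity <Ax, y> = <x, A^* y> gives (Ax)^T y = x^T (A^*) y, i.e. x^T A^T y = x^T (A^*) y. Since this holds for all x, y, we must have A^* = A^T. Therefore
A^* =
[[-3, 1],
 [-2, 3]].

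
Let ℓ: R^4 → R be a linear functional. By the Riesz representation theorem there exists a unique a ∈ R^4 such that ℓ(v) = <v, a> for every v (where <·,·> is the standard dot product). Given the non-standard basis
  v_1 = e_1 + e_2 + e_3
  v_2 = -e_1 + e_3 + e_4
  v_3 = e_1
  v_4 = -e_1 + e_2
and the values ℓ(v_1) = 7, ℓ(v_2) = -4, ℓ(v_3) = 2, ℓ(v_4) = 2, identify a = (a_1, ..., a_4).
a = (2, 4, 1, -3)

Write a = (a_1, ..., a_4) in the standard basis. For each basis vector v_i, ℓ(v_i) = <v_i, a> is a linear equation in the a_j's. Collect the n equations into a matrix system V a = ℓ, where row i of V is v_i (expressed in the standard basis). Since V is invertible (lower-triangular with 1s on the diagonal, up to permutation), solve by back-substitution:
  V =
[[1, 1, 1, 0],
 [-1, 0, 1, 1],
 [1, 0, 0, 0],
 [-1, 1, 0, 0]]
  V a = (7, -4, 2, 2)
Solving gives a = (2, 4, 1, -3).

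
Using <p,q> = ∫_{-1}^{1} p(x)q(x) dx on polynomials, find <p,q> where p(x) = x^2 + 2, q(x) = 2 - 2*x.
<p,q> = 28/3

Expand the product: p(x)·q(x) = -2*x^3 + 2*x^2 - 4*x + 4.
∫_{-1}^{1} of each monomial x^k gives [2/(k+1) if k even, 0 if k odd]. Integrating term-by-term (or equivalently evaluating the antiderivative F(x) = -x^4/2 + 2*x^3/3 - 2*x^2 + 4*x at the endpoints):
  F(1) − F(−1) = 13/6 − (-43/6) = 28/3.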